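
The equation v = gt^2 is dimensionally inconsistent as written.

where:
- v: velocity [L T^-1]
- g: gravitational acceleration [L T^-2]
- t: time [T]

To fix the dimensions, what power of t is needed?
The exponent of t should be 1: v = gt

The LHS v has dimensions [L T^-1]; t has dimensions [T].
As written, the RHS gt^2 (exponent 2 on t) has dimensions [L], which does not match.
With exponent 1, the RHS gt has dimensions [L T^-1], matching the LHS.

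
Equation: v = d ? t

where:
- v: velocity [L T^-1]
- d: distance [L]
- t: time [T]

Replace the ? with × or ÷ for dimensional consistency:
division (÷): v = d ÷ t

v [L T^-1]; d [L]; t [T].
d × t → [L T] ✗
d ÷ t → [L T^-1] ✓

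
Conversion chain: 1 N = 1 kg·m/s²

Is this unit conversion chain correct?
The chain is correct (no errors).

Correct: Newton is defined as kg·m/s²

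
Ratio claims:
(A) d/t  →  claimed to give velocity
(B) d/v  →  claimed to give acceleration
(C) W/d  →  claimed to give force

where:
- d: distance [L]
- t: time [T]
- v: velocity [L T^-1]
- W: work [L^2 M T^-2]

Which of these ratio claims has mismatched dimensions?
(B) d/v does not give acceleration

(A) d/t: [L T^-1] = velocity [L T^-1] ✓
(B) d/v: [T] ≠ acceleration [L T^-2] ✗
(C) W/d: [L M T^-2] = force [L M T^-2] ✓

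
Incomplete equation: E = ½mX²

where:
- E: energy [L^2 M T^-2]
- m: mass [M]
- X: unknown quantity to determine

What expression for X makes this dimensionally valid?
X = v (velocity), dimensions [L T^-1]

E has dimensions [L^2 M T^-2]; the rest of the RHS (½m) has dimensions [M].
So X² must have dimensions [L^2 T^-2], i.e. X has dimensions [L T^-1] — X = v (velocity).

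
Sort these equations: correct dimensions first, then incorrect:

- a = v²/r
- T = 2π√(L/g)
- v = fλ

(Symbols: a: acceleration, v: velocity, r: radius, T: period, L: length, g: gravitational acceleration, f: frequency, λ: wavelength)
Dimensionally correct: a = v²/r, T = 2π√(L/g), v = fλ
Dimensionally incorrect: none
Ordered (correct first, then incorrect): a = v²/r, T = 2π√(L/g), v = fλ

- a = v²/r: LHS [L T^-2], RHS [L T^-2] → correct ✓
- T = 2π√(L/g): LHS [T], RHS [T] → correct ✓
- v = fλ: LHS [L T^-1], RHS [L T^-1] → correct ✓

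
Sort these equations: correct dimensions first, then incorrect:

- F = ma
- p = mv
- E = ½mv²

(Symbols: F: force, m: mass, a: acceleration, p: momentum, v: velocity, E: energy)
Dimensionally correct: F = ma, p = mv, E = ½mv²
Dimensionally incorrect: none
Ordered (correct first, then incorrect): F = ma, p = mv, E = ½mv²

- F = ma: LHS [L M T^-2], RHS [L M T^-2] → correct ✓
- p = mv: LHS [L M T^-1], RHS [L M T^-1] → correct ✓
- E = ½mv²: LHS [L^2 M T^-2], RHS [L^2 M T^-2] → correct ✓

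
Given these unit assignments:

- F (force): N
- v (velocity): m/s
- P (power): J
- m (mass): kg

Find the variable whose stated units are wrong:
P

The variable P (power) should have units W, not J.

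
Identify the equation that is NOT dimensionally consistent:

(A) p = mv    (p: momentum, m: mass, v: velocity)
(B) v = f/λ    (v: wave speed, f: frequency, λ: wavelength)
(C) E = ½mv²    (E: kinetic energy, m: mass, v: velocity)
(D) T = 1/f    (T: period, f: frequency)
(B) v = f/λ

The equation (B) v = f/λ is dimensionally incorrect.

LHS (v): [L T^-1]
RHS (f/λ): [L^-1 T^-1] ✗

The dimensions do not match. The other three equations balance.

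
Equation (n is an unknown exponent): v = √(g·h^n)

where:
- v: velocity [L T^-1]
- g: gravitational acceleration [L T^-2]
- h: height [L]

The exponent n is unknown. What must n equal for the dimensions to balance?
n = 1

v has dimensions [L T^-1]; h has dimensions [L].
With n = 1: √(g·h^1) has dimensions [L T^-1], matching the LHS ✓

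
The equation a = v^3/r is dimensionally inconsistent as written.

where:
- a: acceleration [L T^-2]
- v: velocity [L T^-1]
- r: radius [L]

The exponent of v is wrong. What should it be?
The exponent of v should be 2: a = v^2/r

The LHS a has dimensions [L T^-2]; v has dimensions [L T^-1].
As written, the RHS v^3/r (exponent 3 on v) has dimensions [L^2 T^-3], which does not match.
With exponent 2, the RHS v^2/r has dimensions [L T^-2], matching the LHS.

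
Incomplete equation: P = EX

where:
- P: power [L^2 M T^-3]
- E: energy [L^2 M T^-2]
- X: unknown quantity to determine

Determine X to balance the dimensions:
X = f (inverse time / frequency (1/t)), dimensions [T^-1]

P has dimensions [L^2 M T^-3]; the rest of the RHS (E) has dimensions [L^2 M T^-2].
So X must have dimensions [T^-1] — X = f (inverse time / frequency (1/t)).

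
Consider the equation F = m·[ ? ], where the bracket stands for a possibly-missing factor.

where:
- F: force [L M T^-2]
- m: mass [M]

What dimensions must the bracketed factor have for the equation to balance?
[L T^-2] — acceleration (e.g. a)

F has dimensions [L M T^-2]; m has dimensions [M].
The bracketed factor must supply [L M T^-2] / [M] = [L T^-2].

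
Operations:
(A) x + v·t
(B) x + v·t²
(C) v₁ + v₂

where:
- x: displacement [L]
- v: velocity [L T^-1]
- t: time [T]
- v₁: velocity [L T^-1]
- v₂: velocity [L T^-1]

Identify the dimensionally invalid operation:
(B) x + v·t²

(A) x + v·t: x [L] and v·t [L] — same dimensions ✓
(B) x + v·t²: x [L] and v·t² [L T] — different dimensions cannot be added/subtracted ✗
(C) v₁ + v₂: v₁ [L T^-1] and v₂ [L T^-1] — same dimensions ✓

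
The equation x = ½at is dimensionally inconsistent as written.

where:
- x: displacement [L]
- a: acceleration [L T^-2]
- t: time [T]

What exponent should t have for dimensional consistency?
The exponent of t should be 2: x = ½at^2

The LHS x has dimensions [L]; t has dimensions [T].
As written, the RHS ½at (exponent 1 on t) has dimensions [L T^-1], which does not match.
With exponent 2, the RHS ½at^2 has dimensions [L], matching the LHS.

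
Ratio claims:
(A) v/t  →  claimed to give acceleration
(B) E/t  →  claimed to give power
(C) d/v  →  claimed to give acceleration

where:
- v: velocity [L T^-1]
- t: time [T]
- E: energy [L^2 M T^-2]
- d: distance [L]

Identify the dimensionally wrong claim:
(C) d/v does not give acceleration

(A) v/t: [L T^-2] = acceleration [L T^-2] ✓
(B) E/t: [L^2 M T^-3] = power [L^2 M T^-3] ✓
(C) d/v: [T] ≠ acceleration [L T^-2] ✗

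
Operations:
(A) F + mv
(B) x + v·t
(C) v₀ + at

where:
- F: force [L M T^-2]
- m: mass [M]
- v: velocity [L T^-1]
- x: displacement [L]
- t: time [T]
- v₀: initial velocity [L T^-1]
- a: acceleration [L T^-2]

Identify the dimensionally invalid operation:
(A) F + mv

(A) F + mv: F [L M T^-2] and mv [L M T^-1] — different dimensions cannot be added/subtracted ✗
(B) x + v·t: x [L] and v·t [L] — same dimensions ✓
(C) v₀ + at: v₀ [L T^-1] and at [L T^-1] — same dimensions ✓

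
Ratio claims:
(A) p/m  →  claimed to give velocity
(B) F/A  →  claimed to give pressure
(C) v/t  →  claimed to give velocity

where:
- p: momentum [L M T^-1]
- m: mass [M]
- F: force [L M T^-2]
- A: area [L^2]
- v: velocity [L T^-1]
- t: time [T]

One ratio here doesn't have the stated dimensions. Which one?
(C) v/t does not give velocity

(A) p/m: [L T^-1] = velocity [L T^-1] ✓
(B) F/A: [L^-1 M T^-2] = pressure [L^-1 M T^-2] ✓
(C) v/t: [L T^-2] ≠ velocity [L T^-1] ✗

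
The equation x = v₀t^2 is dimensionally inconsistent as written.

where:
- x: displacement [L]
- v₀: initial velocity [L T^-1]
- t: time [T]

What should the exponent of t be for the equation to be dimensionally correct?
The exponent of t should be 1: x = v₀t

The LHS x has dimensions [L]; t has dimensions [T].
As written, the RHS v₀t^2 (exponent 2 on t) has dimensions [L T], which does not match.
With exponent 1, the RHS v₀t has dimensions [L], matching the LHS.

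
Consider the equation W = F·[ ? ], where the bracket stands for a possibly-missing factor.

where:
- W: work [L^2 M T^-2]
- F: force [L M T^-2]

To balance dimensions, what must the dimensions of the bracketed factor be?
[L] — length (e.g. a distance d)

W has dimensions [L^2 M T^-2]; F has dimensions [L M T^-2].
The bracketed factor must supply [L^2 M T^-2] / [L M T^-2] = [L].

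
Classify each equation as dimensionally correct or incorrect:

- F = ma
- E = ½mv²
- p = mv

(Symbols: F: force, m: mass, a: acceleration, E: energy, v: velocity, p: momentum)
Dimensionally correct: F = ma, E = ½mv², p = mv
Dimensionally incorrect: none
Ordered (correct first, then incorrect): F = ma, E = ½mv², p = mv

- F = ma: LHS [L M T^-2], RHS [L M T^-2] → correct ✓
- E = ½mv²: LHS [L^2 M T^-2], RHS [L^2 M T^-2] → correct ✓
- p = mv: LHS [L M T^-1], RHS [L M T^-1] → correct ✓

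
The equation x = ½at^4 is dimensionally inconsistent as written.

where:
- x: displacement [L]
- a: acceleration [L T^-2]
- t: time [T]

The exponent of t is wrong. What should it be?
The exponent of t should be 2: x = ½at^2

The LHS x has dimensions [L]; t has dimensions [T].
As written, the RHS ½at^4 (exponent 4 on t) has dimensions [L T^2], which does not match.
With exponent 2, the RHS ½at^2 has dimensions [L], matching the LHS.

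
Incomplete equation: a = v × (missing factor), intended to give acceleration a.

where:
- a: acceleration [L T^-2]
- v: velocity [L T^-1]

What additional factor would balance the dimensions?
1/t (inverse time), dimensions [T^-1]

a has dimensions [L T^-2] and v has dimensions [L T^-1].
The missing factor must have dimensions [L T^-2] / [L T^-1] = [T^-1], i.e. inverse time (1/t).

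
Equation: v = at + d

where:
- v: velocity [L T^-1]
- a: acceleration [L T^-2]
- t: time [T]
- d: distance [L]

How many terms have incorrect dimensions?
1

LHS v: [L T^-1]
- at: [L T^-1] ✓
- d: [L] ✗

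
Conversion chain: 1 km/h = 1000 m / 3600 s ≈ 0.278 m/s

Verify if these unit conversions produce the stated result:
The chain is correct (no errors).

Correct: 1 km = 1000 m, 1 h = 3600 s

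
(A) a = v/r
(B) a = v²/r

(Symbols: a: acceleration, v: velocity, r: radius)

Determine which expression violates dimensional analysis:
(A)

(A) a = v/r: LHS [L T^-2], RHS [T^-1] ✗
(B) a = v²/r: LHS [L T^-2], RHS [L T^-2] ✓

Expression (A) a = v/r is dimensionally incorrect.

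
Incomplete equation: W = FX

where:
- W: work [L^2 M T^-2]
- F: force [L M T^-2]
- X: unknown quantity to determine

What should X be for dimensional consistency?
X = d (distance), dimensions [L]

W has dimensions [L^2 M T^-2]; the rest of the RHS (F) has dimensions [L M T^-2].
So X must have dimensions [L] — X = d (distance).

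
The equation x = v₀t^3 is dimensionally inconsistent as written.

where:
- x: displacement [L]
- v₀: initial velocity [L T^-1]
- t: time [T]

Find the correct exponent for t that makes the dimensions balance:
The exponent of t should be 1: x = v₀t

The LHS x has dimensions [L]; t has dimensions [T].
As written, the RHS v₀t^3 (exponent 3 on t) has dimensions [L T^2], which does not match.
With exponent 1, the RHS v₀t has dimensions [L], matching the LHS.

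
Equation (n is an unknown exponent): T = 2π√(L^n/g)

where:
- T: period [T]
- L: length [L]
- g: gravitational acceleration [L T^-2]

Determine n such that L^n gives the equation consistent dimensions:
n = 1

T has dimensions [T]; L has dimensions [L].
With n = 1: 2π√(L^1/g) has dimensions [T], matching the LHS ✓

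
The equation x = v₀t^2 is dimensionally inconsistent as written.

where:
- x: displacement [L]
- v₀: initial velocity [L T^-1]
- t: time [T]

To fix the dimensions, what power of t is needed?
The exponent of t should be 1: x = v₀t

The LHS x has dimensions [L]; t has dimensions [T].
As written, the RHS v₀t^2 (exponent 2 on t) has dimensions [L T], which does not match.
With exponent 1, the RHS v₀t has dimensions [L], matching the LHS.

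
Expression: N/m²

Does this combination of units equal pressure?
Yes

The expression N/m² has dimensions [L^-1 M T^-2], which is exactly pressure [L^-1 M T^-2].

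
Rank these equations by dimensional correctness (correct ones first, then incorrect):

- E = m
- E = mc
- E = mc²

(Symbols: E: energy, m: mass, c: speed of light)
Dimensionally correct: E = mc²
Dimensionally incorrect: E = m, E = mc
Ordered (correct first, then incorrect): E = mc², E = m, E = mc

- E = m: LHS [L^2 M T^-2], RHS [M] → incorrect ✗
- E = mc: LHS [L^2 M T^-2], RHS [L M T^-1] → incorrect ✗
- E = mc²: LHS [L^2 M T^-2], RHS [L^2 M T^-2] → correct ✓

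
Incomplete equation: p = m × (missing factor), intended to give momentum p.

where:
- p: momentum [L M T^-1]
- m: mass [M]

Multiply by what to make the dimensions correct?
v (velocity), dimensions [L T^-1]

p has dimensions [L M T^-1] and m has dimensions [M].
The missing factor must have dimensions [L M T^-1] / [M] = [L T^-1], i.e. velocity (v).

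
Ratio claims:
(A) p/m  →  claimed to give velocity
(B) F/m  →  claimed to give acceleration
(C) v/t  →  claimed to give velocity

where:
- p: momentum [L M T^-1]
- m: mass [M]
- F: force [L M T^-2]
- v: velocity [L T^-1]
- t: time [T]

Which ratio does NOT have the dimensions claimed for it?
(C) v/t does not give velocity

(A) p/m: [L T^-1] = velocity [L T^-1] ✓
(B) F/m: [L T^-2] = acceleration [L T^-2] ✓
(C) v/t: [L T^-2] ≠ velocity [L T^-1] ✗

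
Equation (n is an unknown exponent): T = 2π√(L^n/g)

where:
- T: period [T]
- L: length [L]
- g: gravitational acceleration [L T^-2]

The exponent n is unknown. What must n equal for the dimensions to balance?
n = 1

T has dimensions [T]; L has dimensions [L].
With n = 1: 2π√(L^1/g) has dimensions [T], matching the LHS ✓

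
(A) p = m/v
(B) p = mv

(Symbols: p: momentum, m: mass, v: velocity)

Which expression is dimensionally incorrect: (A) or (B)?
(A)

(A) p = m/v: LHS [L M T^-1], RHS [L^-1 M T] ✗
(B) p = mv: LHS [L M T^-1], RHS [L M T^-1] ✓

Expression (A) p = m/v is dimensionally incorrect.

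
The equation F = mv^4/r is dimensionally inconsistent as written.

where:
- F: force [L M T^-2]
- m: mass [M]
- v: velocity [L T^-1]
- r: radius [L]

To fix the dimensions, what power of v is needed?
The exponent of v should be 2: F = mv^2/r

The LHS F has dimensions [L M T^-2]; v has dimensions [L T^-1].
As written, the RHS mv^4/r (exponent 4 on v) has dimensions [L^3 M T^-4], which does not match.
With exponent 2, the RHS mv^2/r has dimensions [L M T^-2], matching the LHS.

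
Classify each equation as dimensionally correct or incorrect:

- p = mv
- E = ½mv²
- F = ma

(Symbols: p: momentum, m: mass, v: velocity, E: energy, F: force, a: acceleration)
Dimensionally correct: p = mv, E = ½mv², F = ma
Dimensionally incorrect: none
Ordered (correct first, then incorrect): p = mv, E = ½mv², F = ma

- p = mv: LHS [L M T^-1], RHS [L M T^-1] → correct ✓
- E = ½mv²: LHS [L^2 M T^-2], RHS [L^2 M T^-2] → correct ✓
- F = ma: LHS [L M T^-2], RHS [L M T^-2] → correct ✓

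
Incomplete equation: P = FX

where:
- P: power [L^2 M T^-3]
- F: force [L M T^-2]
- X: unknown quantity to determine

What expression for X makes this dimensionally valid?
X = v (velocity), dimensions [L T^-1]

P has dimensions [L^2 M T^-3]; the rest of the RHS (F) has dimensions [L M T^-2].
So X must have dimensions [L T^-1] — X = v (velocity).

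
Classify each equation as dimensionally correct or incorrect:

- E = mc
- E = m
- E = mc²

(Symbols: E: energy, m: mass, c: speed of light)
Dimensionally correct: E = mc²
Dimensionally incorrect: E = mc, E = m
Ordered (correct first, then incorrect): E = mc², E = mc, E = m

- E = mc: LHS [L^2 M T^-2], RHS [L M T^-1] → incorrect ✗
- E = m: LHS [L^2 M T^-2], RHS [M] → incorrect ✗
- E = mc²: LHS [L^2 M T^-2], RHS [L^2 M T^-2] → correct ✓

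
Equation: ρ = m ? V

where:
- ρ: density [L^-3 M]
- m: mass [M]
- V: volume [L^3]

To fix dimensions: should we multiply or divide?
division (÷): ρ = m ÷ V

ρ [L^-3 M]; m [M]; V [L^3].
m × V → [L^3 M] ✗
m ÷ V → [L^-3 M] ✓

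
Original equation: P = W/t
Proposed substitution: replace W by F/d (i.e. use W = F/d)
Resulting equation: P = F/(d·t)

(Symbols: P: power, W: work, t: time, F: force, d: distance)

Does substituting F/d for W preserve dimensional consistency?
No

[W] = [L^2 M T^-2] and [F/d] = [M T^-2]. These differ, so the substitution replaces a quantity by one of different dimensions and the result P = F/(d·t) has LHS [L^2 M T^-3] vs RHS [M T^-3] — inconsistent.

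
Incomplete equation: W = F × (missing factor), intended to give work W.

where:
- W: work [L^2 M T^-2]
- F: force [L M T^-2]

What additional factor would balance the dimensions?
d (distance), dimensions [L]

W has dimensions [L^2 M T^-2] and F has dimensions [L M T^-2].
The missing factor must have dimensions [L^2 M T^-2] / [L M T^-2] = [L], i.e. distance (d).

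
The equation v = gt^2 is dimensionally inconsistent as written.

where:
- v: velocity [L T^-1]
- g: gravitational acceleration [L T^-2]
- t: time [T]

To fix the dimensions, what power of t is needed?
The exponent of t should be 1: v = gt

The LHS v has dimensions [L T^-1]; t has dimensions [T].
As written, the RHS gt^2 (exponent 2 on t) has dimensions [L], which does not match.
With exponent 1, the RHS gt has dimensions [L T^-1], matching the LHS.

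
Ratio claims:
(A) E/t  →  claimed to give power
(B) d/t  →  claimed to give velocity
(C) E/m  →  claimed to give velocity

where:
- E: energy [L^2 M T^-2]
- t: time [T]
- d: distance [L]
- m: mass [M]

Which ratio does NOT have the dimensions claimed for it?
(C) E/m does not give velocity

(A) E/t: [L^2 M T^-3] = power [L^2 M T^-3] ✓
(B) d/t: [L T^-1] = velocity [L T^-1] ✓
(C) E/m: [L^2 T^-2] ≠ velocity [L T^-1] ✗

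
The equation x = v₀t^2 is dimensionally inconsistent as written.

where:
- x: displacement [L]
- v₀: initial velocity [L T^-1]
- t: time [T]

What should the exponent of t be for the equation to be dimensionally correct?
The exponent of t should be 1: x = v₀t

The LHS x has dimensions [L]; t has dimensions [T].
As written, the RHS v₀t^2 (exponent 2 on t) has dimensions [L T], which does not match.
With exponent 1, the RHS v₀t has dimensions [L], matching the LHS.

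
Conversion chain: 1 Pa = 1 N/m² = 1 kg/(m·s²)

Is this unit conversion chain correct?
The chain is correct (no errors).

Correct: Pascal is Newton per square meter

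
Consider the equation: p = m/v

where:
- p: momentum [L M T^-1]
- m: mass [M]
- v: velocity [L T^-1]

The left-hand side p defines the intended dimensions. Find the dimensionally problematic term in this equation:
The right-hand side term m/v

p has dimensions [L M T^-1], but m/v has dimensions [L^-1 M T], so the term m/v is dimensionally wrong for p.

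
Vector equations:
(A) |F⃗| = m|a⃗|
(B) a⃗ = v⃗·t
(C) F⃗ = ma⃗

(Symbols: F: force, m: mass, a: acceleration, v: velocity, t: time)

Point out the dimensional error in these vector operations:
(B) a⃗ = v⃗·t

(A) |F⃗| = m|a⃗|: LHS [L M T^-2], RHS [L M T^-2] ✓ — magnitudes of vectors are scalars
(B) a⃗ = v⃗·t: LHS [L T^-2], RHS [L] ✗ — acceleration is velocity per time; should be v⃗/t
(C) F⃗ = ma⃗: LHS [L M T^-2], RHS [L M T^-2] ✓ — Force and acceleration are vectors, mass is a scalar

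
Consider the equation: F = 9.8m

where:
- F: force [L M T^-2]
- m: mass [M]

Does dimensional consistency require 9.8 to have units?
Yes

F has dimensions [L M T^-2], while m alone has dimensions [M]. For the equation to balance, the factor 9.8 must carry dimensions [L T^-2] — it is a dimensional constant (a numerical value of a physical quantity with its units suppressed), not a pure number.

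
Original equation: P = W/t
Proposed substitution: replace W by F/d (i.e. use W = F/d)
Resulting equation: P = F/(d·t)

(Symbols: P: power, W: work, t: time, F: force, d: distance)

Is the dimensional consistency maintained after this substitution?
No

[W] = [L^2 M T^-2] and [F/d] = [M T^-2]. These differ, so the substitution replaces a quantity by one of different dimensions and the result P = F/(d·t) has LHS [L^2 M T^-3] vs RHS [M T^-3] — inconsistent.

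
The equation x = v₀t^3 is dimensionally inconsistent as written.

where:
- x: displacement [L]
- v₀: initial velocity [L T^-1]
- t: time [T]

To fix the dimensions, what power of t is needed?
The exponent of t should be 1: x = v₀t

The LHS x has dimensions [L]; t has dimensions [T].
As written, the RHS v₀t^3 (exponent 3 on t) has dimensions [L T^2], which does not match.
With exponent 1, the RHS v₀t has dimensions [L], matching the LHS.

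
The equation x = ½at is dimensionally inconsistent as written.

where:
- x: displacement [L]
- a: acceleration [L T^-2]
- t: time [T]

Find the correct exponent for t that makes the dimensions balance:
The exponent of t should be 2: x = ½at^2

The LHS x has dimensions [L]; t has dimensions [T].
As written, the RHS ½at (exponent 1 on t) has dimensions [L T^-1], which does not match.
With exponent 2, the RHS ½at^2 has dimensions [L], matching the LHS.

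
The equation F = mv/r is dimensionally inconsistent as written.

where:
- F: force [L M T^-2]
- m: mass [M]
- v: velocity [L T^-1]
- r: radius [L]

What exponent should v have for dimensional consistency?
The exponent of v should be 2: F = mv^2/r

The LHS F has dimensions [L M T^-2]; v has dimensions [L T^-1].
As written, the RHS mv/r (exponent 1 on v) has dimensions [M T^-1], which does not match.
With exponent 2, the RHS mv^2/r has dimensions [L M T^-2], matching the LHS.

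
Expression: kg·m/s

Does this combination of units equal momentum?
Yes

The expression kg·m/s has dimensions [L M T^-1], which is exactly momentum [L M T^-1].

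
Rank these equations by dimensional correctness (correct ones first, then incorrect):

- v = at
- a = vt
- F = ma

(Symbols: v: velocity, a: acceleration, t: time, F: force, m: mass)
Dimensionally correct: v = at, F = ma
Dimensionally incorrect: a = vt
Ordered (correct first, then incorrect): v = at, F = ma, a = vt

- v = at: LHS [L T^-1], RHS [L T^-1] → correct ✓
- a = vt: LHS [L T^-2], RHS [L] → incorrect ✗
- F = ma: LHS [L M T^-2], RHS [L M T^-2] → correct ✓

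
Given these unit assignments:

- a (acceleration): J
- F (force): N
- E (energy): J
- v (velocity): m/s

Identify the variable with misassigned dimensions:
a

The variable a (acceleration) should have units m/s², not J.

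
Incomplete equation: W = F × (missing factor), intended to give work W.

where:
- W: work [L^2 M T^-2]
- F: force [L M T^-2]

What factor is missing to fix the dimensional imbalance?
d (distance), dimensions [L]

W has dimensions [L^2 M T^-2] and F has dimensions [L M T^-2].
The missing factor must have dimensions [L^2 M T^-2] / [L M T^-2] = [L], i.e. distance (d).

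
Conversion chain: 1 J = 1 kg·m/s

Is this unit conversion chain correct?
The chain is incorrect (it contains an error).

Incorrect: Joule is kg·m²/s², not kg·m/s (that is momentum)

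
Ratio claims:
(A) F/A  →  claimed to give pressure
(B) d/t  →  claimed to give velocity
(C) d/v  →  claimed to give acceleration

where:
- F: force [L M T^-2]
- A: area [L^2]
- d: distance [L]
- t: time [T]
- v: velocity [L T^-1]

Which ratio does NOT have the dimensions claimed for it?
(C) d/v does not give acceleration

(A) F/A: [L^-1 M T^-2] = pressure [L^-1 M T^-2] ✓
(B) d/t: [L T^-1] = velocity [L T^-1] ✓
(C) d/v: [T] ≠ acceleration [L T^-2] ✗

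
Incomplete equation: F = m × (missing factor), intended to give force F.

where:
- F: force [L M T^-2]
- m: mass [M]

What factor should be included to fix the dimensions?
a (acceleration), dimensions [L T^-2]

F has dimensions [L M T^-2] and m has dimensions [M].
The missing factor must have dimensions [L M T^-2] / [M] = [L T^-2], i.e. acceleration (a).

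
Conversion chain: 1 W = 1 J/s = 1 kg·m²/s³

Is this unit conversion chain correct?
The chain is correct (no errors).

Correct: Watt is Joule per second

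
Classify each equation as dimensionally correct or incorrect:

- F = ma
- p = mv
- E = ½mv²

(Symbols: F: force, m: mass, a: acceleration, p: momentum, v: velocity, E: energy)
Dimensionally correct: F = ma, p = mv, E = ½mv²
Dimensionally incorrect: none
Ordered (correct first, then incorrect): F = ma, p = mv, E = ½mv²

- F = ma: LHS [L M T^-2], RHS [L M T^-2] → correct ✓
- p = mv: LHS [L M T^-1], RHS [L M T^-1] → correct ✓
- E = ½mv²: LHS [L^2 M T^-2], RHS [L^2 M T^-2] → correct ✓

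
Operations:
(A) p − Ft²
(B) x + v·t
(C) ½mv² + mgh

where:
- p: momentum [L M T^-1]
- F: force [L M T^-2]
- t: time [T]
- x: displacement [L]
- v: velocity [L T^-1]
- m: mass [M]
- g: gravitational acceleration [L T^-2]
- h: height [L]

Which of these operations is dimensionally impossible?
(A) p − Ft²

(A) p − Ft²: p [L M T^-1] and Ft² [L M] — different dimensions cannot be added/subtracted ✗
(B) x + v·t: x [L] and v·t [L] — same dimensions ✓
(C) ½mv² + mgh: ½mv² [L^2 M T^-2] and mgh [L^2 M T^-2] — same dimensions ✓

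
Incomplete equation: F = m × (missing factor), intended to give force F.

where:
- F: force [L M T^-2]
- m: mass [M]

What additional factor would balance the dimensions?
a (acceleration), dimensions [L T^-2]

F has dimensions [L M T^-2] and m has dimensions [M].
The missing factor must have dimensions [L M T^-2] / [M] = [L T^-2], i.e. acceleration (a).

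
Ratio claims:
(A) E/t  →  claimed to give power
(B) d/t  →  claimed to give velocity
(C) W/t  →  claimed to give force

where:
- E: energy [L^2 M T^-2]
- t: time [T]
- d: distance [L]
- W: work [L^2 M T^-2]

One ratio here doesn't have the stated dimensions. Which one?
(C) W/t does not give force

(A) E/t: [L^2 M T^-3] = power [L^2 M T^-3] ✓
(B) d/t: [L T^-1] = velocity [L T^-1] ✓
(C) W/t: [L^2 M T^-3] ≠ force [L M T^-2] ✗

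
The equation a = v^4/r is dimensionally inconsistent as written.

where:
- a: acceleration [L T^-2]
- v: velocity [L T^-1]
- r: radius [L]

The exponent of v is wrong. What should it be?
The exponent of v should be 2: a = v^2/r

The LHS a has dimensions [L T^-2]; v has dimensions [L T^-1].
As written, the RHS v^4/r (exponent 4 on v) has dimensions [L^3 T^-4], which does not match.
With exponent 2, the RHS v^2/r has dimensions [L T^-2], matching the LHS.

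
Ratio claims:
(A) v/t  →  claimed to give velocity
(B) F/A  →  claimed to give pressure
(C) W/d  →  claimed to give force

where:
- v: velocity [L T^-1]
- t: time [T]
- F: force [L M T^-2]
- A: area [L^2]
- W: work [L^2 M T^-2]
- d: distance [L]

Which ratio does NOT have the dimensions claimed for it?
(A) v/t does not give velocity

(A) v/t: [L T^-2] ≠ velocity [L T^-1] ✗
(B) F/A: [L^-1 M T^-2] = pressure [L^-1 M T^-2] ✓
(C) W/d: [L M T^-2] = force [L M T^-2] ✓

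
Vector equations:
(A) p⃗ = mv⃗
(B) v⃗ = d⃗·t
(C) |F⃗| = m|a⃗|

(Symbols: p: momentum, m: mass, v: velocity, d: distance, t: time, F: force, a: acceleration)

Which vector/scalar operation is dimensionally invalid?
(B) v⃗ = d⃗·t

(A) p⃗ = mv⃗: LHS [L M T^-1], RHS [L M T^-1] ✓ — mass (scalar) times velocity (vector)
(B) v⃗ = d⃗·t: LHS [L T^-1], RHS [L T] ✗ — velocity is displacement per time; should be d⃗/t
(C) |F⃗| = m|a⃗|: LHS [L M T^-2], RHS [L M T^-2] ✓ — magnitudes of vectors are scalars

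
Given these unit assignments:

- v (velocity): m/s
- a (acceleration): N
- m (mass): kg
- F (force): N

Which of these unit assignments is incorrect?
a

The variable a (acceleration) should have units m/s², not N.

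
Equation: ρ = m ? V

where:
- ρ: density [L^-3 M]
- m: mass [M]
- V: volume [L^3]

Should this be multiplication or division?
division (÷): ρ = m ÷ V

ρ [L^-3 M]; m [M]; V [L^3].
m × V → [L^3 M] ✗
m ÷ V → [L^-3 M] ✓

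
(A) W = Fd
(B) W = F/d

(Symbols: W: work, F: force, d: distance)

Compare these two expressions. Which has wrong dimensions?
(B)

(A) W = Fd: LHS [L^2 M T^-2], RHS [L^2 M T^-2] ✓
(B) W = F/d: LHS [L^2 M T^-2], RHS [M T^-2] ✗

Expression (B) W = F/d is dimensionally incorrect.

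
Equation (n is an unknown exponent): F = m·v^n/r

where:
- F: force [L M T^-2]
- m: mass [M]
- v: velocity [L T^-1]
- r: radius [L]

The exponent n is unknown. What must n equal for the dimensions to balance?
n = 2

F has dimensions [L M T^-2]; v has dimensions [L T^-1].
The rest of the RHS has dimensions [L^-1 M], so v^n must supply [L^2 T^-2].
With n = 2: m·v^2/r has dimensions [L M T^-2], matching the LHS ✓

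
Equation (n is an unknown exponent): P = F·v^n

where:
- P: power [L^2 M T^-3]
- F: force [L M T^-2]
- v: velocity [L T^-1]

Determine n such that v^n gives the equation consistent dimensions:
n = 1

P has dimensions [L^2 M T^-3]; v has dimensions [L T^-1].
The rest of the RHS has dimensions [L M T^-2], so v^n must supply [L T^-1].
With n = 1: F·v^1 has dimensions [L^2 M T^-3], matching the LHS ✓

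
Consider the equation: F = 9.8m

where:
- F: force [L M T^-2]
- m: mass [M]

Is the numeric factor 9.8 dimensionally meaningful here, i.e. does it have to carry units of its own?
Yes

F has dimensions [L M T^-2], while m alone has dimensions [M]. For the equation to balance, the factor 9.8 must carry dimensions [L T^-2] — it is a dimensional constant (a numerical value of a physical quantity with its units suppressed), not a pure number.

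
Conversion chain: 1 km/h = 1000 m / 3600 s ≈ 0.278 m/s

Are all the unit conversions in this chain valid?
The chain is correct (no errors).

Correct: 1 km = 1000 m, 1 h = 3600 s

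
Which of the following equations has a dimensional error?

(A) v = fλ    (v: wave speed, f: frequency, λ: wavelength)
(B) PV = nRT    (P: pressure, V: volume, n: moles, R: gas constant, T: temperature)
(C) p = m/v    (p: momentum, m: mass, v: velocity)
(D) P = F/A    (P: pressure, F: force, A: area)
(C) p = m/v

The equation (C) p = m/v is dimensionally incorrect.

LHS (p): [L M T^-1]
RHS (m/v): [L^-1 M T] ✗

The dimensions do not match. The other three equations balance.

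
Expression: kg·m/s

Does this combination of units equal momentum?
Yes

The expression kg·m/s has dimensions [L M T^-1], which is exactly momentum [L M T^-1].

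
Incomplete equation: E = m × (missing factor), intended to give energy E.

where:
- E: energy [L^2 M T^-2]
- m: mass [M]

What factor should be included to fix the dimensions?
v² (velocity squared), dimensions [L^2 T^-2]

E has dimensions [L^2 M T^-2] and m has dimensions [M].
The missing factor must have dimensions [L^2 M T^-2] / [M] = [L^2 T^-2], i.e. velocity squared (v²).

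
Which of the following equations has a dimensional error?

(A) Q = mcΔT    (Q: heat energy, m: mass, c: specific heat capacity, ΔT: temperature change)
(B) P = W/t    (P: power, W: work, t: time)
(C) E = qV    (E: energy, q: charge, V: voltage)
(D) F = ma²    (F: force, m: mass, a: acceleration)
(D) F = ma²

The equation (D) F = ma² is dimensionally incorrect.

LHS (F): [L M T^-2]
RHS (ma²): [L^2 M T^-4] ✗

The dimensions do not match. The other three equations balance.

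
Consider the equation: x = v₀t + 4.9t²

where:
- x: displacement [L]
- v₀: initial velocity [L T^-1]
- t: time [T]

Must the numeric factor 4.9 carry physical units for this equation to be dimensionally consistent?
Yes

x has dimensions [L], while t² alone has dimensions [T^2]. For the equation to balance, the factor 4.9 must carry dimensions [L T^-2] — it is a dimensional constant (a numerical value of a physical quantity with its units suppressed), not a pure number.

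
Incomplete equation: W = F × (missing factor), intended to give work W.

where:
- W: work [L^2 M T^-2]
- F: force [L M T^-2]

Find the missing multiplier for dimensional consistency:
d (distance), dimensions [L]

W has dimensions [L^2 M T^-2] and F has dimensions [L M T^-2].
The missing factor must have dimensions [L^2 M T^-2] / [L M T^-2] = [L], i.e. distance (d).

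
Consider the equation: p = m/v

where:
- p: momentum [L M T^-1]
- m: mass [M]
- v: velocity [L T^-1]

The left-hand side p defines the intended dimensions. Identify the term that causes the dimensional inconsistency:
The right-hand side term m/v

p has dimensions [L M T^-1], but m/v has dimensions [L^-1 M T], so the term m/v is dimensionally wrong for p.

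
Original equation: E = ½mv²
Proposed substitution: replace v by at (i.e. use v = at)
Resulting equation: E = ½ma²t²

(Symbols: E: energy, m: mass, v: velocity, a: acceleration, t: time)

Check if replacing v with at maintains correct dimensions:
Yes

[v] = [L T^-1] and [at] = [L T^-1]. These match, so the substitution replaces a quantity by one of the same dimensions and the result E = ½ma²t² has LHS [L^2 M T^-2] vs RHS [L^2 M T^-2] — still consistent.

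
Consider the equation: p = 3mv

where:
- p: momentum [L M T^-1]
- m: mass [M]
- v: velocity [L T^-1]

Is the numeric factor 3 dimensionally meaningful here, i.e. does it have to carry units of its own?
No

p has dimensions [L M T^-1] and mv already has dimensions [L M T^-1], so the equation balances without 3 contributing any dimensions. 3 is a pure (dimensionless) number; changing or removing it would not affect dimensional consistency.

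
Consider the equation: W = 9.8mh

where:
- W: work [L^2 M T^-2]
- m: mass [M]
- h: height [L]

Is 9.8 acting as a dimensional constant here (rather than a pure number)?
Yes

W has dimensions [L^2 M T^-2], while mh alone has dimensions [L M]. For the equation to balance, the factor 9.8 must carry dimensions [L T^-2] — it is a dimensional constant (a numerical value of a physical quantity with its units suppressed), not a pure number.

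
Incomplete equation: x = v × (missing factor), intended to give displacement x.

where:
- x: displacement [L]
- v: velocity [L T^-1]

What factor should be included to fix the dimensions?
t (time), dimensions [T]

x has dimensions [L] and v has dimensions [L T^-1].
The missing factor must have dimensions [L] / [L T^-1] = [T], i.e. time (t).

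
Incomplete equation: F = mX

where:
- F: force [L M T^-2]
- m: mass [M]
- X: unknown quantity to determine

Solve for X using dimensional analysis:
X = a (acceleration), dimensions [L T^-2]

F has dimensions [L M T^-2]; the rest of the RHS (m) has dimensions [M].
So X must have dimensions [L T^-2] — X = a (acceleration).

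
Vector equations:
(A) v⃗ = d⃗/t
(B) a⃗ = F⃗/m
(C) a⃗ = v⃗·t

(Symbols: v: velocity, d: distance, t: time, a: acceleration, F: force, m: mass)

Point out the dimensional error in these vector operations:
(C) a⃗ = v⃗·t

(A) v⃗ = d⃗/t: LHS [L T^-1], RHS [L T^-1] ✓ — displacement (vector) divided by time (scalar)
(B) a⃗ = F⃗/m: LHS [L T^-2], RHS [L T^-2] ✓ — force (vector) divided by mass (scalar)
(C) a⃗ = v⃗·t: LHS [L T^-2], RHS [L] ✗ — acceleration is velocity per time; should be v⃗/t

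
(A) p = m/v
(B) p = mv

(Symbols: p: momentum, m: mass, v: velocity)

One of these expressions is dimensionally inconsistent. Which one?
(A)

(A) p = m/v: LHS [L M T^-1], RHS [L^-1 M T] ✗
(B) p = mv: LHS [L M T^-1], RHS [L M T^-1] ✓

Expression (A) p = m/v is dimensionally incorrect.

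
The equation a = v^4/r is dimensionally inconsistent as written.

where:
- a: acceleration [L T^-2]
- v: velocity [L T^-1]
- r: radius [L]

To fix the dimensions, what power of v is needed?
The exponent of v should be 2: a = v^2/r

The LHS a has dimensions [L T^-2]; v has dimensions [L T^-1].
As written, the RHS v^4/r (exponent 4 on v) has dimensions [L^3 T^-4], which does not match.
With exponent 2, the RHS v^2/r has dimensions [L T^-2], matching the LHS.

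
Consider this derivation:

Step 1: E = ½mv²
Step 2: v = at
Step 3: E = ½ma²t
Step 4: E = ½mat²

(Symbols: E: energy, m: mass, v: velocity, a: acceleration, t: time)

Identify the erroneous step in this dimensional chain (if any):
Step 3

Step 1: E = ½mv² → LHS [L^2 M T^-2], RHS [L^2 M T^-2] ✓
Step 2: v = at → LHS [L T^-1], RHS [L T^-1] ✓
Step 3: E = ½ma²t → LHS [L^2 M T^-2], RHS [L^2 M T^-3] ✗

The first dimensional inconsistency appears in step 3: E = ½ma²t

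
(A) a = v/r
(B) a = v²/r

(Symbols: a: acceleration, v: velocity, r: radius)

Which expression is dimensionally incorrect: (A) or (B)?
(A)

(A) a = v/r: LHS [L T^-2], RHS [T^-1] ✗
(B) a = v²/r: LHS [L T^-2], RHS [L T^-2] ✓

Expression (A) a = v/r is dimensionally incorrect.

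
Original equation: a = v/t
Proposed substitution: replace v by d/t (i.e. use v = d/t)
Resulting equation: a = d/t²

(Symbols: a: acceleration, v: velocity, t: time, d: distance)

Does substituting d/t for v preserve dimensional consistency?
Yes

[v] = [L T^-1] and [d/t] = [L T^-1]. These match, so the substitution replaces a quantity by one of the same dimensions and the result a = d/t² has LHS [L T^-2] vs RHS [L T^-2] — still consistent.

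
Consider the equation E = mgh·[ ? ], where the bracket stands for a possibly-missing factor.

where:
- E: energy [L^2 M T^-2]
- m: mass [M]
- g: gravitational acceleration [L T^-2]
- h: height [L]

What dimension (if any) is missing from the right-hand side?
Nothing is missing — the bracketed factor must be dimensionless.

E has dimensions [L^2 M T^-2] and mgh already has dimensions [L^2 M T^-2], so E = mgh is dimensionally complete.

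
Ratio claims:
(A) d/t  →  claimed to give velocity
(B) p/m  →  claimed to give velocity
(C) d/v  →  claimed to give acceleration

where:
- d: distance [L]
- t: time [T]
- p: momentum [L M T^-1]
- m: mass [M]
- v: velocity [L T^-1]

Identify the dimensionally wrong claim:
(C) d/v does not give acceleration

(A) d/t: [L T^-1] = velocity [L T^-1] ✓
(B) p/m: [L T^-1] = velocity [L T^-1] ✓
(C) d/v: [T] ≠ acceleration [L T^-2] ✗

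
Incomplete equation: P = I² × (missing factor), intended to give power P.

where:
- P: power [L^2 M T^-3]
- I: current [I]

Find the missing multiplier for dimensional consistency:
R (resistance), dimensions [I^-2 L^2 M T^-3]

P has dimensions [L^2 M T^-3] and I² has dimensions [I^2].
The missing factor must have dimensions [L^2 M T^-3] / [I^2] = [I^-2 L^2 M T^-3], i.e. resistance (R).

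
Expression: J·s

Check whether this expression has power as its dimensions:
No

The expression J·s has dimensions [L^2 M T^-1], but power has dimensions [L^2 M T^-3].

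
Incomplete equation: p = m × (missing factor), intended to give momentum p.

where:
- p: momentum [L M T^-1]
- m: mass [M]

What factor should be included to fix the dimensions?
v (velocity), dimensions [L T^-1]

p has dimensions [L M T^-1] and m has dimensions [M].
The missing factor must have dimensions [L M T^-1] / [M] = [L T^-1], i.e. velocity (v).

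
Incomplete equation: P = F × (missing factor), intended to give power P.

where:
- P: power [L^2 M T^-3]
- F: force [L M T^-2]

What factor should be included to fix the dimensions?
v (velocity), dimensions [L T^-1]

P has dimensions [L^2 M T^-3] and F has dimensions [L M T^-2].
The missing factor must have dimensions [L^2 M T^-3] / [L M T^-2] = [L T^-1], i.e. velocity (v).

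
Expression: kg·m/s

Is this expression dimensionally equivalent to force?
No

The expression kg·m/s has dimensions [L M T^-1], but force has dimensions [L M T^-2].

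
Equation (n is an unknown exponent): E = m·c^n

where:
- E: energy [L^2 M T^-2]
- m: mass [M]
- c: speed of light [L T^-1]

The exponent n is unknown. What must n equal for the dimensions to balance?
n = 2

E has dimensions [L^2 M T^-2]; c has dimensions [L T^-1].
The rest of the RHS has dimensions [M], so c^n must supply [L^2 T^-2].
With n = 2: m·c^2 has dimensions [L^2 M T^-2], matching the LHS ✓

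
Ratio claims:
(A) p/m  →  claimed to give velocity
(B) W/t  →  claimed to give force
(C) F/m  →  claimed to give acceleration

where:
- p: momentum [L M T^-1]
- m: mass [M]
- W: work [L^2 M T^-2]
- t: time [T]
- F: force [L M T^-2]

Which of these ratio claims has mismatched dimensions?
(B) W/t does not give force

(A) p/m: [L T^-1] = velocity [L T^-1] ✓
(B) W/t: [L^2 M T^-3] ≠ force [L M T^-2] ✗
(C) F/m: [L T^-2] = acceleration [L T^-2] ✓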